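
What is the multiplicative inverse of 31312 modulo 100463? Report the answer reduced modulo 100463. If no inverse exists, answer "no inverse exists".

Apply the Euclidean algorithm to 100463 and 31312:
100463 = 3·31312 + 6527
31312 = 4·6527 + 5204
6527 = 1·5204 + 1323
5204 = 3·1323 + 1235
1323 = 1·1235 + 88
1235 = 14·88 + 3
88 = 29·3 + 1
3 = 3·1 + 0
Since gcd(31312, 100463) = 1, back-substitute to write 1 as a combination:
1 = 88 − 29·3
1 = −29·1235 + 407·88
1 = 407·1323 − 436·1235
1 = −436·5204 + 1715·1323
1 = 1715·6527 − 2151·5204
1 = −2151·31312 + 10319·6527
1 = 10319·100463 − 33108·31312
Hence 31312⁻¹ ≡ -33108 ≡ 67355 (mod 100463).

67355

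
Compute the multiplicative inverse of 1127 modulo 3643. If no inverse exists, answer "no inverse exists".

Apply the Euclidean algorithm to 3643 and 1127:
3643 = 3*1127 + 262
1127 = 4*262 + 79
262 = 3*79 + 25
79 = 3*25 + 4
25 = 6*4 + 1
4 = 4*1 + 0
gcd = 1, so the inverse exists. Back-substitute:
1 = 25 − 6·4
1 = −6·79 + 19·25
1 = 19·262 − 63·79
1 = −63·1127 + 271·262
1 = 271·3643 − 876·1127
Hence 1127⁻¹ ≡ -876 ≡ 2767 (mod 3643).

2767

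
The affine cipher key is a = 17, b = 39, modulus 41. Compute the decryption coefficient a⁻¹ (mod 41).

gcd(41, 17) by repeated division:
41 = 2×17 + 7
17 = 2×7 + 3
7 = 2×3 + 1
3 = 3×1 + 0
gcd = 1, so the inverse exists. Back-substitute:
1 = 7 − 2·3
1 = −2·17 + 5·7
1 = 5·41 − 12·17
So 17·(-12) ≡ 1 (mod 41), and -12 ≡ 29 (mod 41).

29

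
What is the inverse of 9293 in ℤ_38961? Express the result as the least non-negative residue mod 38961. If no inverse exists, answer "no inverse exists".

gcd(38961, 9293) by repeated division:
38961 = 4*9293 + 1789
9293 = 5*1789 + 348
1789 = 5*348 + 49
348 = 7*49 + 5
49 = 9*5 + 4
5 = 1*4 + 1
4 = 4*1 + 0
gcd = 1, so the inverse exists. Back-substitute:
1 = 5 − 4
1 = −49 + 10·5
1 = 10·348 − 71·49
1 = −71·1789 + 365·348
1 = 365·9293 − 1896·1789
1 = −1896·38961 + 7949·9293
So 9293·7949 ≡ 1 (mod 38961).

7949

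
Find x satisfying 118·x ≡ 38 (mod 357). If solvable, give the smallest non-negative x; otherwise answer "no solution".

200

First find gcd(118, 357):
357 = 3·118 + 3
118 = 39·3 + 1
3 = 3·1 + 0
gcd = 1, so a unique solution mod 357 exists.
Back-substitute for the Bézout coefficients:
1 = 118 − 39·3
1 = −39·357 + 118·118
So 118·(118) ≡ 1 (mod 357), giving 118⁻¹ ≡ 118.
x ≡ 118⁻¹·38 ≡ 118·38 ≡ 200 (mod 357).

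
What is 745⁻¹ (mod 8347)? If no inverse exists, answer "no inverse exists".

4448

gcd(8347, 745) by repeated division:
8347 = 11·745 + 152
745 = 4·152 + 137
152 = 1·137 + 15
137 = 9·15 + 2
15 = 7·2 + 1
2 = 2·1 + 0
gcd = 1, so the inverse exists. Back-substitute:
1 = 15 − 7·2
1 = −7·137 + 64·15
1 = 64·152 − 71·137
1 = −71·745 + 348·152
1 = 348·8347 − 3899·745
Hence 745⁻¹ ≡ -3899 ≡ 4448 (mod 8347).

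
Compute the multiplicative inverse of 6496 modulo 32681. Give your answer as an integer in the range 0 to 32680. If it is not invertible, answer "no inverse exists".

gcd(32681, 6496) by repeated division:
32681 = 5*6496 + 201
6496 = 32*201 + 64
201 = 3*64 + 9
64 = 7*9 + 1
9 = 9*1 + 0
gcd = 1, so the inverse exists. Back-substitute:
1 = 64 − 7·9
1 = −7·201 + 22·64
1 = 22·6496 − 711·201
1 = −711·32681 + 3577·6496
So 6496·3577 ≡ 1 (mod 32681).

3577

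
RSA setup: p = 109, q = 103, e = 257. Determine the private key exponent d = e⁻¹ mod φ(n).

φ(n) = (p−1)(q−1) = 108·102 = 11016.
Need d with 257·d ≡ 1 (mod 11016). Apply the extended Euclidean algorithm:
11016 = 42*257 + 222
257 = 1*222 + 35
222 = 6*35 + 12
35 = 2*12 + 11
12 = 1*11 + 1
11 = 11*1 + 0
Back-substitute:
1 = 12 − 11
1 = −35 + 3·12
1 = 3·222 − 19·35
1 = −19·257 + 22·222
1 = 22·11016 − 943·257
So 257·(-943) ≡ 1 (mod 11016), hence d ≡ -943 ≡ 10073 (mod 11016).

10073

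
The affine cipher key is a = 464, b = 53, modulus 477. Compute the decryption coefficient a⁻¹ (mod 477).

Run Euclid on (477, 464):
477 = 1·464 + 13
464 = 35·13 + 9
13 = 1·9 + 4
9 = 2·4 + 1
4 = 4·1 + 0
The gcd is 1. Working backward:
1 = 9 − 2·4
1 = −2·13 + 3·9
1 = 3·464 − 107·13
1 = −107·477 + 110·464
So 464·110 ≡ 1 (mod 477).

110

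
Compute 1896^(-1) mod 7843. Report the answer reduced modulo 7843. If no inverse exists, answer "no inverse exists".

5481

Extended Euclidean algorithm:
7843 = 4·1896 + 259
1896 = 7·259 + 83
259 = 3·83 + 10
83 = 8·10 + 3
10 = 3·3 + 1
3 = 3·1 + 0
The gcd is 1. Working backward:
1 = 10 − 3·3
1 = −3·83 + 25·10
1 = 25·259 − 78·83
1 = −78·1896 + 571·259
1 = 571·7843 − 2362·1896
Thus 1896·(-2362) ≡ 1 (mod 7843); reducing, -2362 mod 7843 = 5481.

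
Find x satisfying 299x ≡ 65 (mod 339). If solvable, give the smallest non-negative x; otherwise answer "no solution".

First find gcd(299, 339):
339 = 1·299 + 40
299 = 7·40 + 19
40 = 2·19 + 2
19 = 9·2 + 1
2 = 2·1 + 0
gcd = 1, so a unique solution mod 339 exists.
Back-substitute for the Bézout coefficients:
1 = 19 − 9·2
1 = −9·40 + 19·19
1 = 19·299 − 142·40
1 = −142·339 + 161·299
So 299·(161) ≡ 1 (mod 339), giving 299⁻¹ ≡ 161.
x ≡ 299⁻¹·65 ≡ 161·65 ≡ 295 (mod 339).

295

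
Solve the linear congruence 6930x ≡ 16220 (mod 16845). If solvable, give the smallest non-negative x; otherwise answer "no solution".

gcd(6930, 16845):
16845 = 2*6930 + 2985
6930 = 2*2985 + 960
2985 = 3*960 + 105
960 = 9*105 + 15
105 = 7*15 + 0
gcd = 15, but 15 ∤ 16220, so the congruence has no solution.

no solution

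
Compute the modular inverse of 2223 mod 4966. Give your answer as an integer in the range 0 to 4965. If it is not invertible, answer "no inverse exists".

Compute gcd(2223, 4966):
4966 = 2×2223 + 520
2223 = 4×520 + 143
520 = 3×143 + 91
143 = 1×91 + 52
91 = 1×52 + 39
52 = 1×39 + 13
39 = 3×13 + 0
Since gcd = 13 > 1, 2223 is not a unit mod 4966.

no inverse exists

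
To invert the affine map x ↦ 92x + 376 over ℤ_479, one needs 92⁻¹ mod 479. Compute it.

151

Run Euclid on (479, 92):
479 = 5×92 + 19
92 = 4×19 + 16
19 = 1×16 + 3
16 = 5×3 + 1
3 = 3×1 + 0
gcd = 1, so the inverse exists. Back-substitute:
1 = 16 − 5·3
1 = −5·19 + 6·16
1 = 6·92 − 29·19
1 = −29·479 + 151·92
So 92·151 ≡ 1 (mod 479).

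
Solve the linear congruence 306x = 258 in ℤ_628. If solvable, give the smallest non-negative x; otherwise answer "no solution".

First find gcd(306, 628):
628 = 2×306 + 16
306 = 19×16 + 2
16 = 8×2 + 0
gcd = 2 and 2 | 258, so solutions exist. Divide through by 2: 153x ≡ 129 (mod 314).
Now find 153⁻¹ mod 314:
314 = 2×153 + 8
153 = 19×8 + 1
8 = 8×1 + 0
Back-substitute:
1 = 153 − 19·8
1 = −19·314 + 39·153
So 153⁻¹ ≡ 39 (mod 314).
Then x ≡ 39·129 ≡ 7 (mod 314); the smallest non-negative solution is x = 7.

7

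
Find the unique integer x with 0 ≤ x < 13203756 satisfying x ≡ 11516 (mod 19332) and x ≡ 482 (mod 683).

Write x = 11516 + 19332·k. Then 19332·k ≡ 482 − 11516 ≡ 577 (mod 683).
Need 19332⁻¹ mod 683. Extended Euclid on (683, 208):
683 = 3·208 + 59
208 = 3·59 + 31
59 = 1·31 + 28
31 = 1·28 + 3
28 = 9·3 + 1
3 = 3·1 + 0
Back-substitute:
1 = 28 − 9·3
1 = −9·31 + 10·28
1 = 10·59 − 19·31
1 = −19·208 + 67·59
1 = 67·683 − 220·208
19332⁻¹ ≡ 463 (mod 683), so k ≡ 463·577 ≡ 98 (mod 683).
x = 11516 + 19332·98 = 1906052.

1906052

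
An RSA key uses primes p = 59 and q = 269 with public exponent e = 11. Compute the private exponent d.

14131

φ(n) = (p−1)(q−1) = 58·268 = 15544.
Need d with 11·d ≡ 1 (mod 15544). Apply the extended Euclidean algorithm:
15544 = 1413*11 + 1
11 = 11*1 + 0
Back-substitute:
1 = 15544 − 1413·11
So 11·(-1413) ≡ 1 (mod 15544), hence d ≡ -1413 ≡ 14131 (mod 15544).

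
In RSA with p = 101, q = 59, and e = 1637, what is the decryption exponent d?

φ(n) = (p−1)(q−1) = 100·58 = 5800.
Need d with 1637·d ≡ 1 (mod 5800). Apply the extended Euclidean algorithm:
5800 = 3×1637 + 889
1637 = 1×889 + 748
889 = 1×748 + 141
748 = 5×141 + 43
141 = 3×43 + 12
43 = 3×12 + 7
12 = 1×7 + 5
7 = 1×5 + 2
5 = 2×2 + 1
2 = 2×1 + 0
Back-substitute:
1 = 5 − 2·2
1 = −2·7 + 3·5
1 = 3·12 − 5·7
1 = −5·43 + 18·12
1 = 18·141 − 59·43
1 = −59·748 + 313·141
1 = 313·889 − 372·748
1 = −372·1637 + 685·889
1 = 685·5800 − 2427·1637
So 1637·(-2427) ≡ 1 (mod 5800), hence d ≡ -2427 ≡ 3373 (mod 5800).

3373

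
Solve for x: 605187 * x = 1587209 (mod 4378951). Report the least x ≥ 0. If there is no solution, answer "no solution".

First find gcd(605187, 4378951):
4378951 = 7*605187 + 142642
605187 = 4*142642 + 34619
142642 = 4*34619 + 4166
34619 = 8*4166 + 1291
4166 = 3*1291 + 293
1291 = 4*293 + 119
293 = 2*119 + 55
119 = 2*55 + 9
55 = 6*9 + 1
9 = 9*1 + 0
gcd = 1, so a unique solution mod 4378951 exists.
Back-substitute for the Bézout coefficients:
1 = 55 − 6·9
1 = −6·119 + 13·55
1 = 13·293 − 32·119
1 = −32·1291 + 141·293
1 = 141·4166 − 455·1291
1 = −455·34619 + 3781·4166
1 = 3781·142642 − 15579·34619
1 = −15579·605187 + 66097·142642
1 = 66097·4378951 − 478258·605187
So 605187·(-478258) ≡ 1 (mod 4378951), giving 605187⁻¹ ≡ 3900693.
x ≡ 605187⁻¹·1587209 ≡ 3900693·1587209 ≡ 132879 (mod 4378951).

132879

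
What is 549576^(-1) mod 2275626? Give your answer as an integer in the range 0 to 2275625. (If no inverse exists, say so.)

no inverse exists

Compute gcd(549576, 2275626):
2275626 = 4·549576 + 77322
549576 = 7·77322 + 8322
77322 = 9·8322 + 2424
8322 = 3·2424 + 1050
2424 = 2·1050 + 324
1050 = 3·324 + 78
324 = 4·78 + 12
78 = 6·12 + 6
12 = 2·6 + 0
gcd(549576, 2275626) = 6 ≠ 1, so 549576 has no multiplicative inverse modulo 2275626.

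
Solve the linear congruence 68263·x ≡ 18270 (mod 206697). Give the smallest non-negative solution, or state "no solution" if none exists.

First find gcd(68263, 206697):
206697 = 3×68263 + 1908
68263 = 35×1908 + 1483
1908 = 1×1483 + 425
1483 = 3×425 + 208
425 = 2×208 + 9
208 = 23×9 + 1
9 = 9×1 + 0
gcd = 1, so a unique solution mod 206697 exists.
Back-substitute for the Bézout coefficients:
1 = 208 − 23·9
1 = −23·425 + 47·208
1 = 47·1483 − 164·425
1 = −164·1908 + 211·1483
1 = 211·68263 − 7549·1908
1 = −7549·206697 + 22858·68263
So 68263·(22858) ≡ 1 (mod 206697), giving 68263⁻¹ ≡ 22858.
x ≡ 68263⁻¹·18270 ≡ 22858·18270 ≡ 87720 (mod 206697).

87720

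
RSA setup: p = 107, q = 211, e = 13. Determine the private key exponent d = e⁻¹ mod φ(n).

5137

φ(n) = (p−1)(q−1) = 106·210 = 22260.
Need d with 13·d ≡ 1 (mod 22260). Apply the extended Euclidean algorithm:
22260 = 1712×13 + 4
13 = 3×4 + 1
4 = 4×1 + 0
Back-substitute:
1 = 13 − 3·4
1 = −3·22260 + 5137·13
So 13·5137 ≡ 1 (mod 22260), hence d = 5137.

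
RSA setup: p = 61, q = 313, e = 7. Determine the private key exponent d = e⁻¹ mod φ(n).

8023

φ(n) = (p−1)(q−1) = 60·312 = 18720.
Need d with 7·d ≡ 1 (mod 18720). Apply the extended Euclidean algorithm:
18720 = 2674×7 + 2
7 = 3×2 + 1
2 = 2×1 + 0
Back-substitute:
1 = 7 − 3·2
1 = −3·18720 + 8023·7
So 7·8023 ≡ 1 (mod 18720), hence d = 8023.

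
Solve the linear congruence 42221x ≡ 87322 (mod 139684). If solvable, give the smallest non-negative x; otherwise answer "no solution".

First find gcd(42221, 139684):
139684 = 3·42221 + 13021
42221 = 3·13021 + 3158
13021 = 4·3158 + 389
3158 = 8·389 + 46
389 = 8·46 + 21
46 = 2·21 + 4
21 = 5·4 + 1
4 = 4·1 + 0
gcd = 1, so a unique solution mod 139684 exists.
Back-substitute for the Bézout coefficients:
1 = 21 − 5·4
1 = −5·46 + 11·21
1 = 11·389 − 93·46
1 = −93·3158 + 755·389
1 = 755·13021 − 3113·3158
1 = −3113·42221 + 10094·13021
1 = 10094·139684 − 33395·42221
So 42221·(-33395) ≡ 1 (mod 139684), giving 42221⁻¹ ≡ 106289.
x ≡ 42221⁻¹·87322 ≡ 106289·87322 ≡ 64678 (mod 139684).

64678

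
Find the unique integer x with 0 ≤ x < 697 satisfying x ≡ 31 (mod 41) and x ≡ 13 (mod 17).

Write x = 31 + 41·k. Then 41·k ≡ 13 − 31 ≡ 16 (mod 17).
Need 41⁻¹ mod 17. Extended Euclid on (17, 7):
17 = 2*7 + 3
7 = 2*3 + 1
3 = 3*1 + 0
Back-substitute:
1 = 7 − 2·3
1 = −2·17 + 5·7
41⁻¹ ≡ 5 (mod 17), so k ≡ 5·16 ≡ 12 (mod 17).
x = 31 + 41·12 = 523.

523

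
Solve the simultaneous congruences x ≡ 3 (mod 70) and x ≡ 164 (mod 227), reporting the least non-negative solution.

Write x = 3 + 70·k. Then 70·k ≡ 164 − 3 ≡ 161 (mod 227).
Need 70⁻¹ mod 227. Extended Euclid on (227, 70):
227 = 3·70 + 17
70 = 4·17 + 2
17 = 8·2 + 1
2 = 2·1 + 0
Back-substitute:
1 = 17 − 8·2
1 = −8·70 + 33·17
1 = 33·227 − 107·70
70⁻¹ ≡ 120 (mod 227), so k ≡ 120·161 ≡ 25 (mod 227).
x = 3 + 70·25 = 1753.

1753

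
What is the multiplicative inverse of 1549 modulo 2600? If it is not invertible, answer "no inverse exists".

1749

gcd(2600, 1549) by repeated division:
2600 = 1*1549 + 1051
1549 = 1*1051 + 498
1051 = 2*498 + 55
498 = 9*55 + 3
55 = 18*3 + 1
3 = 3*1 + 0
The gcd is 1. Working backward:
1 = 55 − 18·3
1 = −18·498 + 163·55
1 = 163·1051 − 344·498
1 = −344·1549 + 507·1051
1 = 507·2600 − 851·1549
So 1549·(-851) ≡ 1 (mod 2600), and -851 ≡ 1749 (mod 2600).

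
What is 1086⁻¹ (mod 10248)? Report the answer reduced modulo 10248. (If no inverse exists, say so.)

no inverse exists

Euclidean algorithm on 10248, 1086:
10248 = 9×1086 + 474
1086 = 2×474 + 138
474 = 3×138 + 60
138 = 2×60 + 18
60 = 3×18 + 6
18 = 3×6 + 0
Since gcd = 6 > 1, 1086 is not a unit mod 10248.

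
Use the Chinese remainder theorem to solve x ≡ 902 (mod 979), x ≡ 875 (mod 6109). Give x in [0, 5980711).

4124450

Write x = 902 + 979·k. Then 979·k ≡ 875 − 902 ≡ 6082 (mod 6109).
Need 979⁻¹ mod 6109. Extended Euclid on (6109, 979):
6109 = 6*979 + 235
979 = 4*235 + 39
235 = 6*39 + 1
39 = 39*1 + 0
Back-substitute:
1 = 235 − 6·39
1 = −6·979 + 25·235
1 = 25·6109 − 156·979
979⁻¹ ≡ 5953 (mod 6109), so k ≡ 5953·6082 ≡ 4212 (mod 6109).
x = 902 + 979·4212 = 4124450.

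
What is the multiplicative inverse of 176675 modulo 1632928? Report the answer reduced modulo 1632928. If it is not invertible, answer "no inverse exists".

898219

Extended Euclidean algorithm:
1632928 = 9*176675 + 42853
176675 = 4*42853 + 5263
42853 = 8*5263 + 749
5263 = 7*749 + 20
749 = 37*20 + 9
20 = 2*9 + 2
9 = 4*2 + 1
2 = 2*1 + 0
gcd = 1, so the inverse exists. Back-substitute:
1 = 9 − 4·2
1 = −4·20 + 9·9
1 = 9·749 − 337·20
1 = −337·5263 + 2368·749
1 = 2368·42853 − 19281·5263
1 = −19281·176675 + 79492·42853
1 = 79492·1632928 − 734709·176675
Hence 176675⁻¹ ≡ -734709 ≡ 898219 (mod 1632928).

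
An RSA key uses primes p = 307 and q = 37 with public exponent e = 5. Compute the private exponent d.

φ(n) = (p−1)(q−1) = 306·36 = 11016.
Need d with 5·d ≡ 1 (mod 11016). Apply the extended Euclidean algorithm:
11016 = 2203×5 + 1
5 = 5×1 + 0
Back-substitute:
1 = 11016 − 2203·5
So 5·(-2203) ≡ 1 (mod 11016), hence d ≡ -2203 ≡ 8813 (mod 11016).

8813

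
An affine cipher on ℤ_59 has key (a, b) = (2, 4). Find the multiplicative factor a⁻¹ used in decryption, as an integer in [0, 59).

Extended Euclidean algorithm:
59 = 29×2 + 1
2 = 2×1 + 0
gcd = 1, so the inverse exists. Back-substitute:
1 = 59 − 29·2
So 2·(-29) ≡ 1 (mod 59), and -29 ≡ 30 (mod 59).

30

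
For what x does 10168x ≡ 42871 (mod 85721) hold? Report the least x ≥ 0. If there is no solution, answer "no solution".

First find gcd(10168, 85721):
85721 = 8*10168 + 4377
10168 = 2*4377 + 1414
4377 = 3*1414 + 135
1414 = 10*135 + 64
135 = 2*64 + 7
64 = 9*7 + 1
7 = 7*1 + 0
gcd = 1, so a unique solution mod 85721 exists.
Back-substitute for the Bézout coefficients:
1 = 64 − 9·7
1 = −9·135 + 19·64
1 = 19·1414 − 199·135
1 = −199·4377 + 616·1414
1 = 616·10168 − 1431·4377
1 = −1431·85721 + 12064·10168
So 10168·(12064) ≡ 1 (mod 85721), giving 10168⁻¹ ≡ 12064.
x ≡ 10168⁻¹·42871 ≡ 12064·42871 ≡ 40951 (mod 85721).

40951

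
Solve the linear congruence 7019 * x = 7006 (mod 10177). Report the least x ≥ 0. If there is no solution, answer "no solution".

6443

First find gcd(7019, 10177):
10177 = 1*7019 + 3158
7019 = 2*3158 + 703
3158 = 4*703 + 346
703 = 2*346 + 11
346 = 31*11 + 5
11 = 2*5 + 1
5 = 5*1 + 0
gcd = 1, so a unique solution mod 10177 exists.
Back-substitute for the Bézout coefficients:
1 = 11 − 2·5
1 = −2·346 + 63·11
1 = 63·703 − 128·346
1 = −128·3158 + 575·703
1 = 575·7019 − 1278·3158
1 = −1278·10177 + 1853·7019
So 7019·(1853) ≡ 1 (mod 10177), giving 7019⁻¹ ≡ 1853.
x ≡ 7019⁻¹·7006 ≡ 1853·7006 ≡ 6443 (mod 10177).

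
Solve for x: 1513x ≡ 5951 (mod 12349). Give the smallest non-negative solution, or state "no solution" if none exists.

6207

First find gcd(1513, 12349):
12349 = 8*1513 + 245
1513 = 6*245 + 43
245 = 5*43 + 30
43 = 1*30 + 13
30 = 2*13 + 4
13 = 3*4 + 1
4 = 4*1 + 0
gcd = 1, so a unique solution mod 12349 exists.
Back-substitute for the Bézout coefficients:
1 = 13 − 3·4
1 = −3·30 + 7·13
1 = 7·43 − 10·30
1 = −10·245 + 57·43
1 = 57·1513 − 352·245
1 = −352·12349 + 2873·1513
So 1513·(2873) ≡ 1 (mod 12349), giving 1513⁻¹ ≡ 2873.
x ≡ 1513⁻¹·5951 ≡ 2873·5951 ≡ 6207 (mod 12349).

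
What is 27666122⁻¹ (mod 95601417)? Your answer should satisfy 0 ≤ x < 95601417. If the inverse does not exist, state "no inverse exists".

Run Euclid on (95601417, 27666122):
95601417 = 3×27666122 + 12603051
27666122 = 2×12603051 + 2460020
12603051 = 5×2460020 + 302951
2460020 = 8×302951 + 36412
302951 = 8×36412 + 11655
36412 = 3×11655 + 1447
11655 = 8×1447 + 79
1447 = 18×79 + 25
79 = 3×25 + 4
25 = 6×4 + 1
4 = 4×1 + 0
gcd = 1, so the inverse exists. Back-substitute:
1 = 25 − 6·4
1 = −6·79 + 19·25
1 = 19·1447 − 348·79
1 = −348·11655 + 2803·1447
1 = 2803·36412 − 8757·11655
1 = −8757·302951 + 72859·36412
1 = 72859·2460020 − 591629·302951
1 = −591629·12603051 + 3031004·2460020
1 = 3031004·27666122 − 6653637·12603051
1 = −6653637·95601417 + 22991915·27666122
So 27666122·22991915 ≡ 1 (mod 95601417).

22991915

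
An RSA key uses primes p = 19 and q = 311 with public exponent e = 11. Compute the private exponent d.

φ(n) = (p−1)(q−1) = 18·310 = 5580.
Need d with 11·d ≡ 1 (mod 5580). Apply the extended Euclidean algorithm:
5580 = 507×11 + 3
11 = 3×3 + 2
3 = 1×2 + 1
2 = 2×1 + 0
Back-substitute:
1 = 3 − 2
1 = −11 + 4·3
1 = 4·5580 − 2029·11
So 11·(-2029) ≡ 1 (mod 5580), hence d ≡ -2029 ≡ 3551 (mod 5580).

3551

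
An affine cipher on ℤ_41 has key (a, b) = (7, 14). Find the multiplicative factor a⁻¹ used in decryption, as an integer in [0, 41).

6

Apply the Euclidean algorithm to 41 and 7:
41 = 5×7 + 6
7 = 1×6 + 1
6 = 6×1 + 0
gcd = 1, so the inverse exists. Back-substitute:
1 = 7 − 6
1 = −41 + 6·7
So 7·6 ≡ 1 (mod 41).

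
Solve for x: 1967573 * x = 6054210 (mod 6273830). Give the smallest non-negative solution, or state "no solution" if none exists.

5490480

First find gcd(1967573, 6273830):
6273830 = 3·1967573 + 371111
1967573 = 5·371111 + 112018
371111 = 3·112018 + 35057
112018 = 3·35057 + 6847
35057 = 5·6847 + 822
6847 = 8·822 + 271
822 = 3·271 + 9
271 = 30·9 + 1
9 = 9·1 + 0
gcd = 1, so a unique solution mod 6273830 exists.
Back-substitute for the Bézout coefficients:
1 = 271 − 30·9
1 = −30·822 + 91·271
1 = 91·6847 − 758·822
1 = −758·35057 + 3881·6847
1 = 3881·112018 − 12401·35057
1 = −12401·371111 + 41084·112018
1 = 41084·1967573 − 217821·371111
1 = −217821·6273830 + 694547·1967573
So 1967573·(694547) ≡ 1 (mod 6273830), giving 1967573⁻¹ ≡ 694547.
x ≡ 1967573⁻¹·6054210 ≡ 694547·6054210 ≡ 5490480 (mod 6273830).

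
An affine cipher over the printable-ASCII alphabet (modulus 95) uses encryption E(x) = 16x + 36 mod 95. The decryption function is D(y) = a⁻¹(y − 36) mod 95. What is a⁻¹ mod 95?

gcd(95, 16) by repeated division:
95 = 5*16 + 15
16 = 1*15 + 1
15 = 15*1 + 0
Since gcd(16, 95) = 1, back-substitute to write 1 as a combination:
1 = 16 − 15
1 = −95 + 6·16
So 16·6 ≡ 1 (mod 95).

6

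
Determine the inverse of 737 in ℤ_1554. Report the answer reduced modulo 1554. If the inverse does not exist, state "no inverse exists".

Extended Euclidean algorithm:
1554 = 2*737 + 80
737 = 9*80 + 17
80 = 4*17 + 12
17 = 1*12 + 5
12 = 2*5 + 2
5 = 2*2 + 1
2 = 2*1 + 0
gcd = 1, so the inverse exists. Back-substitute:
1 = 5 − 2·2
1 = −2·12 + 5·5
1 = 5·17 − 7·12
1 = −7·80 + 33·17
1 = 33·737 − 304·80
1 = −304·1554 + 641·737
So 737·641 ≡ 1 (mod 1554).

641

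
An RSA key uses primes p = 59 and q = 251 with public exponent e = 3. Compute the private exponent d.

φ(n) = (p−1)(q−1) = 58·250 = 14500.
Need d with 3·d ≡ 1 (mod 14500). Apply the extended Euclidean algorithm:
14500 = 4833·3 + 1
3 = 3·1 + 0
Back-substitute:
1 = 14500 − 4833·3
So 3·(-4833) ≡ 1 (mod 14500), hence d ≡ -4833 ≡ 9667 (mod 14500).

9667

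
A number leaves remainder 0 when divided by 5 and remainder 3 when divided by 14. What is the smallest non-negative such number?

Write x = 0 + 5·k. Then 5·k ≡ 3 − 0 ≡ 3 (mod 14).
Need 5⁻¹ mod 14. Extended Euclid on (14, 5):
14 = 2×5 + 4
5 = 1×4 + 1
4 = 4×1 + 0
Back-substitute:
1 = 5 − 4
1 = −14 + 3·5
5⁻¹ ≡ 3 (mod 14), so k ≡ 3·3 ≡ 9 (mod 14).
x = 0 + 5·9 = 45.

45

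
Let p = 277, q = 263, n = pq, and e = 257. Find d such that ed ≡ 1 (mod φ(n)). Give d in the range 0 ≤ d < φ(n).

φ(n) = (p−1)(q−1) = 276·262 = 72312.
Need d with 257·d ≡ 1 (mod 72312). Apply the extended Euclidean algorithm:
72312 = 281·257 + 95
257 = 2·95 + 67
95 = 1·67 + 28
67 = 2·28 + 11
28 = 2·11 + 6
11 = 1·6 + 5
6 = 1·5 + 1
5 = 5·1 + 0
Back-substitute:
1 = 6 − 5
1 = −11 + 2·6
1 = 2·28 − 5·11
1 = −5·67 + 12·28
1 = 12·95 − 17·67
1 = −17·257 + 46·95
1 = 46·72312 − 12943·257
So 257·(-12943) ≡ 1 (mod 72312), hence d ≡ -12943 ≡ 59369 (mod 72312).

59369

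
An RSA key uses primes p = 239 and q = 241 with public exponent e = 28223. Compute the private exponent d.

φ(n) = (p−1)(q−1) = 238·240 = 57120.
Need d with 28223·d ≡ 1 (mod 57120). Apply the extended Euclidean algorithm:
57120 = 2*28223 + 674
28223 = 41*674 + 589
674 = 1*589 + 85
589 = 6*85 + 79
85 = 1*79 + 6
79 = 13*6 + 1
6 = 6*1 + 0
Back-substitute:
1 = 79 − 13·6
1 = −13·85 + 14·79
1 = 14·589 − 97·85
1 = −97·674 + 111·589
1 = 111·28223 − 4648·674
1 = −4648·57120 + 9407·28223
So 28223·9407 ≡ 1 (mod 57120), hence d = 9407.

9407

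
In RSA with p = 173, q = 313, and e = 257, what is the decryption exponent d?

4385

φ(n) = (p−1)(q−1) = 172·312 = 53664.
Need d with 257·d ≡ 1 (mod 53664). Apply the extended Euclidean algorithm:
53664 = 208·257 + 208
257 = 1·208 + 49
208 = 4·49 + 12
49 = 4·12 + 1
12 = 12·1 + 0
Back-substitute:
1 = 49 − 4·12
1 = −4·208 + 17·49
1 = 17·257 − 21·208
1 = −21·53664 + 4385·257
So 257·4385 ≡ 1 (mod 53664), hence d = 4385.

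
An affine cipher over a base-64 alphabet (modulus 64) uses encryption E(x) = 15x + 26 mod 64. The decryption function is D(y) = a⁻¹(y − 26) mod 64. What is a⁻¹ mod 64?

47

Extended Euclidean algorithm:
64 = 4*15 + 4
15 = 3*4 + 3
4 = 1*3 + 1
3 = 3*1 + 0
gcd = 1, so the inverse exists. Back-substitute:
1 = 4 − 3
1 = −15 + 4·4
1 = 4·64 − 17·15
Hence 15⁻¹ ≡ -17 ≡ 47 (mod 64).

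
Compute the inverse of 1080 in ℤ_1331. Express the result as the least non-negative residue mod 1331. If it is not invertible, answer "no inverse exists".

Extended Euclidean algorithm:
1331 = 1·1080 + 251
1080 = 4·251 + 76
251 = 3·76 + 23
76 = 3·23 + 7
23 = 3·7 + 2
7 = 3·2 + 1
2 = 2·1 + 0
The gcd is 1. Working backward:
1 = 7 − 3·2
1 = −3·23 + 10·7
1 = 10·76 − 33·23
1 = −33·251 + 109·76
1 = 109·1080 − 469·251
1 = −469·1331 + 578·1080
So 1080·578 ≡ 1 (mod 1331).

578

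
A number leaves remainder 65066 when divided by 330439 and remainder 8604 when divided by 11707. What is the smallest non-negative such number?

3750217277

Write x = 65066 + 330439·k. Then 330439·k ≡ 8604 − 65066 ≡ 2073 (mod 11707).
Need 330439⁻¹ mod 11707. Extended Euclid on (11707, 2643):
11707 = 4*2643 + 1135
2643 = 2*1135 + 373
1135 = 3*373 + 16
373 = 23*16 + 5
16 = 3*5 + 1
5 = 5*1 + 0
Back-substitute:
1 = 16 − 3·5
1 = −3·373 + 70·16
1 = 70·1135 − 213·373
1 = −213·2643 + 496·1135
1 = 496·11707 − 2197·2643
330439⁻¹ ≡ 9510 (mod 11707), so k ≡ 9510·2073 ≡ 11349 (mod 11707).
x = 65066 + 330439·11349 = 3750217277.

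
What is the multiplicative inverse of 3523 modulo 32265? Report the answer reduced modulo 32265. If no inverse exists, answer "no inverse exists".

Extended Euclidean algorithm:
32265 = 9×3523 + 558
3523 = 6×558 + 175
558 = 3×175 + 33
175 = 5×33 + 10
33 = 3×10 + 3
10 = 3×3 + 1
3 = 3×1 + 0
The gcd is 1. Working backward:
1 = 10 − 3·3
1 = −3·33 + 10·10
1 = 10·175 − 53·33
1 = −53·558 + 169·175
1 = 169·3523 − 1067·558
1 = −1067·32265 + 9772·3523
So 3523·9772 ≡ 1 (mod 32265).

9772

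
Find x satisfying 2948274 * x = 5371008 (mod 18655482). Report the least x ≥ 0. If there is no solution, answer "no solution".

2473237

First find gcd(2948274, 18655482):
18655482 = 6·2948274 + 965838
2948274 = 3·965838 + 50760
965838 = 19·50760 + 1398
50760 = 36·1398 + 432
1398 = 3·432 + 102
432 = 4·102 + 24
102 = 4·24 + 6
24 = 4·6 + 0
gcd = 6 and 6 | 5371008, so solutions exist. Divide through by 6: 491379x ≡ 895168 (mod 3109247).
Now find 491379⁻¹ mod 3109247:
3109247 = 6·491379 + 160973
491379 = 3·160973 + 8460
160973 = 19·8460 + 233
8460 = 36·233 + 72
233 = 3·72 + 17
72 = 4·17 + 4
17 = 4·4 + 1
4 = 4·1 + 0
Back-substitute:
1 = 17 − 4·4
1 = −4·72 + 17·17
1 = 17·233 − 55·72
1 = −55·8460 + 1997·233
1 = 1997·160973 − 37998·8460
1 = −37998·491379 + 115991·160973
1 = 115991·3109247 − 733944·491379
So 491379·(-733944) ≡ 1 (mod 3109247), i.e. 491379⁻¹ ≡ 2375303.
Then x ≡ 2375303·895168 ≡ 2473237 (mod 3109247); the smallest non-negative solution is x = 2473237.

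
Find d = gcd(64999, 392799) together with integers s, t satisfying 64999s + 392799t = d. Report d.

Repeated division:
392799 = 6·64999 + 2805
64999 = 23·2805 + 484
2805 = 5·484 + 385
484 = 1·385 + 99
385 = 3·99 + 88
99 = 1·88 + 11
88 = 8·11 + 0
gcd(64999, 392799) = 11.
Working backward:
11 = 99 − 88
11 = −385 + 4·99
11 = 4·484 − 5·385
11 = −5·2805 + 29·484
11 = 29·64999 − 672·2805
11 = −672·392799 + 4061·64999
So 11 = (-672)·392799 + (4061)·64999.

11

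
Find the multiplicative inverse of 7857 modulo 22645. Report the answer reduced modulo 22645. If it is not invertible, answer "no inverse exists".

Run Euclid on (22645, 7857):
22645 = 2*7857 + 6931
7857 = 1*6931 + 926
6931 = 7*926 + 449
926 = 2*449 + 28
449 = 16*28 + 1
28 = 28*1 + 0
The gcd is 1. Working backward:
1 = 449 − 16·28
1 = −16·926 + 33·449
1 = 33·6931 − 247·926
1 = −247·7857 + 280·6931
1 = 280·22645 − 807·7857
Hence 7857⁻¹ ≡ -807 ≡ 21838 (mod 22645).

21838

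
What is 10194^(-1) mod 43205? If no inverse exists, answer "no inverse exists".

Extended Euclidean algorithm:
43205 = 4·10194 + 2429
10194 = 4·2429 + 478
2429 = 5·478 + 39
478 = 12·39 + 10
39 = 3·10 + 9
10 = 1·9 + 1
9 = 9·1 + 0
The gcd is 1. Working backward:
1 = 10 − 9
1 = −39 + 4·10
1 = 4·478 − 49·39
1 = −49·2429 + 249·478
1 = 249·10194 − 1045·2429
1 = −1045·43205 + 4429·10194
So 10194·4429 ≡ 1 (mod 43205).

4429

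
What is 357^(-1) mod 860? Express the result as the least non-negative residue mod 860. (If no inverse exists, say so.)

53

gcd(860, 357) by repeated division:
860 = 2×357 + 146
357 = 2×146 + 65
146 = 2×65 + 16
65 = 4×16 + 1
16 = 16×1 + 0
gcd = 1, so the inverse exists. Back-substitute:
1 = 65 − 4·16
1 = −4·146 + 9·65
1 = 9·357 − 22·146
1 = −22·860 + 53·357
So 357·53 ≡ 1 (mod 860).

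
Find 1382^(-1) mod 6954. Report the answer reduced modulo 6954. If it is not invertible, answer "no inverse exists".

Compute gcd(1382, 6954):
6954 = 5·1382 + 44
1382 = 31·44 + 18
44 = 2·18 + 8
18 = 2·8 + 2
8 = 4·2 + 0
The gcd is 2, not 1, hence no inverse exists.

no inverse exists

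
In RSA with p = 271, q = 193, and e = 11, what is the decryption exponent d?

φ(n) = (p−1)(q−1) = 270·192 = 51840.
Need d with 11·d ≡ 1 (mod 51840). Apply the extended Euclidean algorithm:
51840 = 4712×11 + 8
11 = 1×8 + 3
8 = 2×3 + 2
3 = 1×2 + 1
2 = 2×1 + 0
Back-substitute:
1 = 3 − 2
1 = −8 + 3·3
1 = 3·11 − 4·8
1 = −4·51840 + 18851·11
So 11·18851 ≡ 1 (mod 51840), hence d = 18851.

18851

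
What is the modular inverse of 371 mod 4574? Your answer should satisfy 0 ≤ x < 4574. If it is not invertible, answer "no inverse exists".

Apply the Euclidean algorithm to 4574 and 371:
4574 = 12*371 + 122
371 = 3*122 + 5
122 = 24*5 + 2
5 = 2*2 + 1
2 = 2*1 + 0
gcd = 1, so the inverse exists. Back-substitute:
1 = 5 − 2·2
1 = −2·122 + 49·5
1 = 49·371 − 149·122
1 = −149·4574 + 1837·371
So 371·1837 ≡ 1 (mod 4574).

1837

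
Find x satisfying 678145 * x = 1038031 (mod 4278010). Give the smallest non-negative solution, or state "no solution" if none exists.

no solution

gcd(678145, 4278010):
4278010 = 6·678145 + 209140
678145 = 3·209140 + 50725
209140 = 4·50725 + 6240
50725 = 8·6240 + 805
6240 = 7·805 + 605
805 = 1·605 + 200
605 = 3·200 + 5
200 = 40·5 + 0
gcd = 5, but 5 ∤ 1038031, so the congruence has no solution.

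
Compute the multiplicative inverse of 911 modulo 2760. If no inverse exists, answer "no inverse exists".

2351

gcd(2760, 911) by repeated division:
2760 = 3*911 + 27
911 = 33*27 + 20
27 = 1*20 + 7
20 = 2*7 + 6
7 = 1*6 + 1
6 = 6*1 + 0
Since gcd(911, 2760) = 1, back-substitute to write 1 as a combination:
1 = 7 − 6
1 = −20 + 3·7
1 = 3·27 − 4·20
1 = −4·911 + 135·27
1 = 135·2760 − 409·911
Hence 911⁻¹ ≡ -409 ≡ 2351 (mod 2760).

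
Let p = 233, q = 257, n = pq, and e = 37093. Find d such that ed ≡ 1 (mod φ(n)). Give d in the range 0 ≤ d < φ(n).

44269

φ(n) = (p−1)(q−1) = 232·256 = 59392.
Need d with 37093·d ≡ 1 (mod 59392). Apply the extended Euclidean algorithm:
59392 = 1·37093 + 22299
37093 = 1·22299 + 14794
22299 = 1·14794 + 7505
14794 = 1·7505 + 7289
7505 = 1·7289 + 216
7289 = 33·216 + 161
216 = 1·161 + 55
161 = 2·55 + 51
55 = 1·51 + 4
51 = 12·4 + 3
4 = 1·3 + 1
3 = 3·1 + 0
Back-substitute:
1 = 4 − 3
1 = −51 + 13·4
1 = 13·55 − 14·51
1 = −14·161 + 41·55
1 = 41·216 − 55·161
1 = −55·7289 + 1856·216
1 = 1856·7505 − 1911·7289
1 = −1911·14794 + 3767·7505
1 = 3767·22299 − 5678·14794
1 = −5678·37093 + 9445·22299
1 = 9445·59392 − 15123·37093
So 37093·(-15123) ≡ 1 (mod 59392), hence d ≡ -15123 ≡ 44269 (mod 59392).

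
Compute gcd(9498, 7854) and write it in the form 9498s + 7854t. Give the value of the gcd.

Repeated division:
9498 = 1·7854 + 1644
7854 = 4·1644 + 1278
1644 = 1·1278 + 366
1278 = 3·366 + 180
366 = 2·180 + 6
180 = 30·6 + 0
gcd(9498, 7854) = 6.
Back-substituting:
6 = 366 − 2·180
6 = −2·1278 + 7·366
6 = 7·1644 − 9·1278
6 = −9·7854 + 43·1644
6 = 43·9498 − 52·7854
So 6 = (43)·9498 + (-52)·7854.

6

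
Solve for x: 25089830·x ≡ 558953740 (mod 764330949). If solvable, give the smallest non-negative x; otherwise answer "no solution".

569794175

First find gcd(25089830, 764330949):
764330949 = 30·25089830 + 11636049
25089830 = 2·11636049 + 1817732
11636049 = 6·1817732 + 729657
1817732 = 2·729657 + 358418
729657 = 2·358418 + 12821
358418 = 27·12821 + 12251
12821 = 1·12251 + 570
12251 = 21·570 + 281
570 = 2·281 + 8
281 = 35·8 + 1
8 = 8·1 + 0
gcd = 1, so a unique solution mod 764330949 exists.
Back-substitute for the Bézout coefficients:
1 = 281 − 35·8
1 = −35·570 + 71·281
1 = 71·12251 − 1526·570
1 = −1526·12821 + 1597·12251
1 = 1597·358418 − 44645·12821
1 = −44645·729657 + 90887·358418
1 = 90887·1817732 − 226419·729657
1 = −226419·11636049 + 1449401·1817732
1 = 1449401·25089830 − 3125221·11636049
1 = −3125221·764330949 + 95206031·25089830
So 25089830·(95206031) ≡ 1 (mod 764330949), giving 25089830⁻¹ ≡ 95206031.
x ≡ 25089830⁻¹·558953740 ≡ 95206031·558953740 ≡ 569794175 (mod 764330949).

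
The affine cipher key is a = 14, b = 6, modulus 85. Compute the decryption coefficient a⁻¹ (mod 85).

Run Euclid on (85, 14):
85 = 6*14 + 1
14 = 14*1 + 0
Since gcd(14, 85) = 1, back-substitute to write 1 as a combination:
1 = 85 − 6·14
Thus 14·(-6) ≡ 1 (mod 85); reducing, -6 mod 85 = 79.

79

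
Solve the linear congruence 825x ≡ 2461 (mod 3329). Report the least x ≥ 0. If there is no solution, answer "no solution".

2186

First find gcd(825, 3329):
3329 = 4×825 + 29
825 = 28×29 + 13
29 = 2×13 + 3
13 = 4×3 + 1
3 = 3×1 + 0
gcd = 1, so a unique solution mod 3329 exists.
Back-substitute for the Bézout coefficients:
1 = 13 − 4·3
1 = −4·29 + 9·13
1 = 9·825 − 256·29
1 = −256·3329 + 1033·825
So 825·(1033) ≡ 1 (mod 3329), giving 825⁻¹ ≡ 1033.
x ≡ 825⁻¹·2461 ≡ 1033·2461 ≡ 2186 (mod 3329).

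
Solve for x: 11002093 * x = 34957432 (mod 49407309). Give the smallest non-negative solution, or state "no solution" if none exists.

First find gcd(11002093, 49407309):
49407309 = 4*11002093 + 5398937
11002093 = 2*5398937 + 204219
5398937 = 26*204219 + 89243
204219 = 2*89243 + 25733
89243 = 3*25733 + 12044
25733 = 2*12044 + 1645
12044 = 7*1645 + 529
1645 = 3*529 + 58
529 = 9*58 + 7
58 = 8*7 + 2
7 = 3*2 + 1
2 = 2*1 + 0
gcd = 1, so a unique solution mod 49407309 exists.
Back-substitute for the Bézout coefficients:
1 = 7 − 3·2
1 = −3·58 + 25·7
1 = 25·529 − 228·58
1 = −228·1645 + 709·529
1 = 709·12044 − 5191·1645
1 = −5191·25733 + 11091·12044
1 = 11091·89243 − 38464·25733
1 = −38464·204219 + 88019·89243
1 = 88019·5398937 − 2326958·204219
1 = −2326958·11002093 + 4741935·5398937
1 = 4741935·49407309 − 21294698·11002093
So 11002093·(-21294698) ≡ 1 (mod 49407309), giving 11002093⁻¹ ≡ 28112611.
x ≡ 11002093⁻¹·34957432 ≡ 28112611·34957432 ≡ 10838686 (mod 49407309).

10838686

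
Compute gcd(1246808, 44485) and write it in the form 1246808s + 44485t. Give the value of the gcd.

Repeated division:
1246808 = 28·44485 + 1228
44485 = 36·1228 + 277
1228 = 4·277 + 120
277 = 2·120 + 37
120 = 3·37 + 9
37 = 4·9 + 1
9 = 9·1 + 0
gcd(1246808, 44485) = 1.
Back-substituting:
1 = 37 − 4·9
1 = −4·120 + 13·37
1 = 13·277 − 30·120
1 = −30·1228 + 133·277
1 = 133·44485 − 4818·1228
1 = −4818·1246808 + 135037·44485
So 1 = (-4818)·1246808 + (135037)·44485.

1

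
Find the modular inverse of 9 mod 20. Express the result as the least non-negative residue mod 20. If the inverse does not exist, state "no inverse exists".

9

Extended Euclidean algorithm:
20 = 2*9 + 2
9 = 4*2 + 1
2 = 2*1 + 0
Since gcd(9, 20) = 1, back-substitute to write 1 as a combination:
1 = 9 − 4·2
1 = −4·20 + 9·9
So 9·9 ≡ 1 (mod 20).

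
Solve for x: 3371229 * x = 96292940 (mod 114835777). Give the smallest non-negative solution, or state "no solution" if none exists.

5653748

First find gcd(3371229, 114835777):
114835777 = 34×3371229 + 213991
3371229 = 15×213991 + 161364
213991 = 1×161364 + 52627
161364 = 3×52627 + 3483
52627 = 15×3483 + 382
3483 = 9×382 + 45
382 = 8×45 + 22
45 = 2×22 + 1
22 = 22×1 + 0
gcd = 1, so a unique solution mod 114835777 exists.
Back-substitute for the Bézout coefficients:
1 = 45 − 2·22
1 = −2·382 + 17·45
1 = 17·3483 − 155·382
1 = −155·52627 + 2342·3483
1 = 2342·161364 − 7181·52627
1 = −7181·213991 + 9523·161364
1 = 9523·3371229 − 150026·213991
1 = −150026·114835777 + 5110407·3371229
So 3371229·(5110407) ≡ 1 (mod 114835777), giving 3371229⁻¹ ≡ 5110407.
x ≡ 3371229⁻¹·96292940 ≡ 5110407·96292940 ≡ 5653748 (mod 114835777).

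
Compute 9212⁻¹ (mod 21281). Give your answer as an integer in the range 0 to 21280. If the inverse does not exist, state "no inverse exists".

Apply the Euclidean algorithm to 21281 and 9212:
21281 = 2×9212 + 2857
9212 = 3×2857 + 641
2857 = 4×641 + 293
641 = 2×293 + 55
293 = 5×55 + 18
55 = 3×18 + 1
18 = 18×1 + 0
The gcd is 1. Working backward:
1 = 55 − 3·18
1 = −3·293 + 16·55
1 = 16·641 − 35·293
1 = −35·2857 + 156·641
1 = 156·9212 − 503·2857
1 = −503·21281 + 1162·9212
So 9212·1162 ≡ 1 (mod 21281).

1162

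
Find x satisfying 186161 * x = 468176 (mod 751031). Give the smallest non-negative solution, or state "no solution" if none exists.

117647

First find gcd(186161, 751031):
751031 = 4*186161 + 6387
186161 = 29*6387 + 938
6387 = 6*938 + 759
938 = 1*759 + 179
759 = 4*179 + 43
179 = 4*43 + 7
43 = 6*7 + 1
7 = 7*1 + 0
gcd = 1, so a unique solution mod 751031 exists.
Back-substitute for the Bézout coefficients:
1 = 43 − 6·7
1 = −6·179 + 25·43
1 = 25·759 − 106·179
1 = −106·938 + 131·759
1 = 131·6387 − 892·938
1 = −892·186161 + 25999·6387
1 = 25999·751031 − 104888·186161
So 186161·(-104888) ≡ 1 (mod 751031), giving 186161⁻¹ ≡ 646143.
x ≡ 186161⁻¹·468176 ≡ 646143·468176 ≡ 117647 (mod 751031).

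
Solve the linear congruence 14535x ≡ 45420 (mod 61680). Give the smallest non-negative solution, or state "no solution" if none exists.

First find gcd(14535, 61680):
61680 = 4·14535 + 3540
14535 = 4·3540 + 375
3540 = 9·375 + 165
375 = 2·165 + 45
165 = 3·45 + 30
45 = 1·30 + 15
30 = 2·15 + 0
gcd = 15 and 15 | 45420, so solutions exist. Divide through by 15: 969x ≡ 3028 (mod 4112).
Now find 969⁻¹ mod 4112:
4112 = 4×969 + 236
969 = 4×236 + 25
236 = 9×25 + 11
25 = 2×11 + 3
11 = 3×3 + 2
3 = 1×2 + 1
2 = 2×1 + 0
Back-substitute:
1 = 3 − 2
1 = −11 + 4·3
1 = 4·25 − 9·11
1 = −9·236 + 85·25
1 = 85·969 − 349·236
1 = −349·4112 + 1481·969
So 969⁻¹ ≡ 1481 (mod 4112).
Then x ≡ 1481·3028 ≡ 2388 (mod 4112); the smallest non-negative solution is x = 2388.

2388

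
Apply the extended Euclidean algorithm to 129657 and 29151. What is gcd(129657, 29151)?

3

Euclidean algorithm:
129657 = 4*29151 + 13053
29151 = 2*13053 + 3045
13053 = 4*3045 + 873
3045 = 3*873 + 426
873 = 2*426 + 21
426 = 20*21 + 6
21 = 3*6 + 3
6 = 2*3 + 0
gcd(129657, 29151) = 3.
Express as a combination:
3 = 21 − 3·6
3 = −3·426 + 61·21
3 = 61·873 − 125·426
3 = −125·3045 + 436·873
3 = 436·13053 − 1869·3045
3 = −1869·29151 + 4174·13053
3 = 4174·129657 − 18565·29151
So 3 = (4174)·129657 + (-18565)·29151.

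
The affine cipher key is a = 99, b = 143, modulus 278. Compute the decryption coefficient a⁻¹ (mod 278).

205

Apply the Euclidean algorithm to 278 and 99:
278 = 2×99 + 80
99 = 1×80 + 19
80 = 4×19 + 4
19 = 4×4 + 3
4 = 1×3 + 1
3 = 3×1 + 0
gcd = 1, so the inverse exists. Back-substitute:
1 = 4 − 3
1 = −19 + 5·4
1 = 5·80 − 21·19
1 = −21·99 + 26·80
1 = 26·278 − 73·99
Thus 99·(-73) ≡ 1 (mod 278); reducing, -73 mod 278 = 205.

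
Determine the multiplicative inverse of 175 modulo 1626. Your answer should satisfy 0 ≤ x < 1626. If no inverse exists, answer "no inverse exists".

223

Extended Euclidean algorithm:
1626 = 9·175 + 51
175 = 3·51 + 22
51 = 2·22 + 7
22 = 3·7 + 1
7 = 7·1 + 0
gcd = 1, so the inverse exists. Back-substitute:
1 = 22 − 3·7
1 = −3·51 + 7·22
1 = 7·175 − 24·51
1 = −24·1626 + 223·175
So 175·223 ≡ 1 (mod 1626).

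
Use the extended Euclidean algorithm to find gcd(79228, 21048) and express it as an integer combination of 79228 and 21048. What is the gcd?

Euclidean algorithm:
79228 = 3×21048 + 16084
21048 = 1×16084 + 4964
16084 = 3×4964 + 1192
4964 = 4×1192 + 196
1192 = 6×196 + 16
196 = 12×16 + 4
16 = 4×4 + 0
gcd(79228, 21048) = 4.
Back-substituting:
4 = 196 − 12·16
4 = −12·1192 + 73·196
4 = 73·4964 − 304·1192
4 = −304·16084 + 985·4964
4 = 985·21048 − 1289·16084
4 = −1289·79228 + 4852·21048
So 4 = (-1289)·79228 + (4852)·21048.

4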